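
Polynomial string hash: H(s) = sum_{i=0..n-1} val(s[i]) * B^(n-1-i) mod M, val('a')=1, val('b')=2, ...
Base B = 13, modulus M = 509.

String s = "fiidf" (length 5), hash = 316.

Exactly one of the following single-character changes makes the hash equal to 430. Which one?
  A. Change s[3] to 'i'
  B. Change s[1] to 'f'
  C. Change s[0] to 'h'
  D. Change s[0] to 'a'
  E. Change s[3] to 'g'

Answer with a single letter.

Answer: C

Derivation:
Option A: s[3]='d'->'i', delta=(9-4)*13^1 mod 509 = 65, hash=316+65 mod 509 = 381
Option B: s[1]='i'->'f', delta=(6-9)*13^3 mod 509 = 26, hash=316+26 mod 509 = 342
Option C: s[0]='f'->'h', delta=(8-6)*13^4 mod 509 = 114, hash=316+114 mod 509 = 430 <-- target
Option D: s[0]='f'->'a', delta=(1-6)*13^4 mod 509 = 224, hash=316+224 mod 509 = 31
Option E: s[3]='d'->'g', delta=(7-4)*13^1 mod 509 = 39, hash=316+39 mod 509 = 355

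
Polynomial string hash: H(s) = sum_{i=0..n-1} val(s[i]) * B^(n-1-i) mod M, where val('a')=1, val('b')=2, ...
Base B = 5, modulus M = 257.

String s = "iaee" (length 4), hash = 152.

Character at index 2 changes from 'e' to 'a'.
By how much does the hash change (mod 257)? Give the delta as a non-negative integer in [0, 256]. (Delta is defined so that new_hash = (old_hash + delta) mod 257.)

Answer: 237

Derivation:
Delta formula: (val(new) - val(old)) * B^(n-1-k) mod M
  val('a') - val('e') = 1 - 5 = -4
  B^(n-1-k) = 5^1 mod 257 = 5
  Delta = -4 * 5 mod 257 = 237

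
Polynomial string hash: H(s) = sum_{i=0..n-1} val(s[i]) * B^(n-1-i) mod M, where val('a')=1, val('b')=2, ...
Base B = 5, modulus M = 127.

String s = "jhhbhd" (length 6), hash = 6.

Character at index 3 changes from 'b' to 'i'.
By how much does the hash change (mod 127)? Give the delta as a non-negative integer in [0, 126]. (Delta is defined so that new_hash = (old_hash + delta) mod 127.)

Answer: 48

Derivation:
Delta formula: (val(new) - val(old)) * B^(n-1-k) mod M
  val('i') - val('b') = 9 - 2 = 7
  B^(n-1-k) = 5^2 mod 127 = 25
  Delta = 7 * 25 mod 127 = 48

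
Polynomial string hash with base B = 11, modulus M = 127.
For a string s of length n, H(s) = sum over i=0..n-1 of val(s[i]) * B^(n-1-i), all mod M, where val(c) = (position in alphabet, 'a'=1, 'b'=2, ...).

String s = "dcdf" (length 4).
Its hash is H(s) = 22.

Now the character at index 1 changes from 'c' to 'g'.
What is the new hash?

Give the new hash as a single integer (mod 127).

Answer: 125

Derivation:
val('c') = 3, val('g') = 7
Position k = 1, exponent = n-1-k = 2
B^2 mod M = 11^2 mod 127 = 121
Delta = (7 - 3) * 121 mod 127 = 103
New hash = (22 + 103) mod 127 = 125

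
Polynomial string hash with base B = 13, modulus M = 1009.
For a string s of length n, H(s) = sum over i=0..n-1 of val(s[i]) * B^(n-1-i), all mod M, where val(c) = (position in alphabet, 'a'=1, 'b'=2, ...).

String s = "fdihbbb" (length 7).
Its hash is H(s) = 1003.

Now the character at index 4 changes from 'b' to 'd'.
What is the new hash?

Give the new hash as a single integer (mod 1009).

Answer: 332

Derivation:
val('b') = 2, val('d') = 4
Position k = 4, exponent = n-1-k = 2
B^2 mod M = 13^2 mod 1009 = 169
Delta = (4 - 2) * 169 mod 1009 = 338
New hash = (1003 + 338) mod 1009 = 332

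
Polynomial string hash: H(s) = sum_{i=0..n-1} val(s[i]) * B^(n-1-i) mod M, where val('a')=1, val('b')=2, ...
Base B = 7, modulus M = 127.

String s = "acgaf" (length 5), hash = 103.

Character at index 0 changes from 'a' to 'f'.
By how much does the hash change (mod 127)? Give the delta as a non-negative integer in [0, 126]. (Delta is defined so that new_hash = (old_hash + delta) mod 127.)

Delta formula: (val(new) - val(old)) * B^(n-1-k) mod M
  val('f') - val('a') = 6 - 1 = 5
  B^(n-1-k) = 7^4 mod 127 = 115
  Delta = 5 * 115 mod 127 = 67

Answer: 67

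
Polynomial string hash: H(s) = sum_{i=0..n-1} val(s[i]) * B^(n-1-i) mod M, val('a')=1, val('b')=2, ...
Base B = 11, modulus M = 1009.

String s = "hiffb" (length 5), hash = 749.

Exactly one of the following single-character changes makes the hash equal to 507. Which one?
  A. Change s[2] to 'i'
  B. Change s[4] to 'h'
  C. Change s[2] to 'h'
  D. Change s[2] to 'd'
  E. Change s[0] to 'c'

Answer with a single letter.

Answer: D

Derivation:
Option A: s[2]='f'->'i', delta=(9-6)*11^2 mod 1009 = 363, hash=749+363 mod 1009 = 103
Option B: s[4]='b'->'h', delta=(8-2)*11^0 mod 1009 = 6, hash=749+6 mod 1009 = 755
Option C: s[2]='f'->'h', delta=(8-6)*11^2 mod 1009 = 242, hash=749+242 mod 1009 = 991
Option D: s[2]='f'->'d', delta=(4-6)*11^2 mod 1009 = 767, hash=749+767 mod 1009 = 507 <-- target
Option E: s[0]='h'->'c', delta=(3-8)*11^4 mod 1009 = 452, hash=749+452 mod 1009 = 192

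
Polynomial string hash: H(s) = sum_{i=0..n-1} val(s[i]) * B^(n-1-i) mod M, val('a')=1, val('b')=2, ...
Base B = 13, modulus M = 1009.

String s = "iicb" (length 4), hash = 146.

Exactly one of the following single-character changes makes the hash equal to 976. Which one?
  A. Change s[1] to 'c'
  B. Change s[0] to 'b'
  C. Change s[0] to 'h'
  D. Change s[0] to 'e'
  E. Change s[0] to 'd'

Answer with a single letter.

Option A: s[1]='i'->'c', delta=(3-9)*13^2 mod 1009 = 1004, hash=146+1004 mod 1009 = 141
Option B: s[0]='i'->'b', delta=(2-9)*13^3 mod 1009 = 765, hash=146+765 mod 1009 = 911
Option C: s[0]='i'->'h', delta=(8-9)*13^3 mod 1009 = 830, hash=146+830 mod 1009 = 976 <-- target
Option D: s[0]='i'->'e', delta=(5-9)*13^3 mod 1009 = 293, hash=146+293 mod 1009 = 439
Option E: s[0]='i'->'d', delta=(4-9)*13^3 mod 1009 = 114, hash=146+114 mod 1009 = 260

Answer: C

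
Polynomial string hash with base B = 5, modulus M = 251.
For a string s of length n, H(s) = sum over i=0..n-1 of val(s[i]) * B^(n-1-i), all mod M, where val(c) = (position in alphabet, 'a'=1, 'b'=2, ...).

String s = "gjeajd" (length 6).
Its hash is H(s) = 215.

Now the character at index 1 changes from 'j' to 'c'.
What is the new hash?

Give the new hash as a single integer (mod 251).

val('j') = 10, val('c') = 3
Position k = 1, exponent = n-1-k = 4
B^4 mod M = 5^4 mod 251 = 123
Delta = (3 - 10) * 123 mod 251 = 143
New hash = (215 + 143) mod 251 = 107

Answer: 107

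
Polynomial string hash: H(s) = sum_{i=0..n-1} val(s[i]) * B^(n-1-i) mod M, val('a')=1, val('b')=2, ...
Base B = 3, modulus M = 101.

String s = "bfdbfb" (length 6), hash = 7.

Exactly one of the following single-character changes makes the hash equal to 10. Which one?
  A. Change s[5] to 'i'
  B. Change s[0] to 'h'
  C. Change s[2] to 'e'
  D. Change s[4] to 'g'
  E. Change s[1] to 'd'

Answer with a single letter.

Answer: D

Derivation:
Option A: s[5]='b'->'i', delta=(9-2)*3^0 mod 101 = 7, hash=7+7 mod 101 = 14
Option B: s[0]='b'->'h', delta=(8-2)*3^5 mod 101 = 44, hash=7+44 mod 101 = 51
Option C: s[2]='d'->'e', delta=(5-4)*3^3 mod 101 = 27, hash=7+27 mod 101 = 34
Option D: s[4]='f'->'g', delta=(7-6)*3^1 mod 101 = 3, hash=7+3 mod 101 = 10 <-- target
Option E: s[1]='f'->'d', delta=(4-6)*3^4 mod 101 = 40, hash=7+40 mod 101 = 47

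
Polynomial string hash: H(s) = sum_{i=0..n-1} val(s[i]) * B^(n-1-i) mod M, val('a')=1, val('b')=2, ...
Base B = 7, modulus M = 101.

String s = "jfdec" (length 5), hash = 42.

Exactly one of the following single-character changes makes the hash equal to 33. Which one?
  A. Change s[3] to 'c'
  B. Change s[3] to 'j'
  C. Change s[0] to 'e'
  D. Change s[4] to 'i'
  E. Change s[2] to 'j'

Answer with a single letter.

Option A: s[3]='e'->'c', delta=(3-5)*7^1 mod 101 = 87, hash=42+87 mod 101 = 28
Option B: s[3]='e'->'j', delta=(10-5)*7^1 mod 101 = 35, hash=42+35 mod 101 = 77
Option C: s[0]='j'->'e', delta=(5-10)*7^4 mod 101 = 14, hash=42+14 mod 101 = 56
Option D: s[4]='c'->'i', delta=(9-3)*7^0 mod 101 = 6, hash=42+6 mod 101 = 48
Option E: s[2]='d'->'j', delta=(10-4)*7^2 mod 101 = 92, hash=42+92 mod 101 = 33 <-- target

Answer: E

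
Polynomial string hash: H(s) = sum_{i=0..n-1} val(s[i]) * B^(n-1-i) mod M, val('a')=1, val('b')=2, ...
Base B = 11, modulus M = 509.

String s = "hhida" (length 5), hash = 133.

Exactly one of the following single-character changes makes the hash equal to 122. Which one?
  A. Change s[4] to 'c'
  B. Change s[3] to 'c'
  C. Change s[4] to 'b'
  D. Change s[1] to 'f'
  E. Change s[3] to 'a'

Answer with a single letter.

Option A: s[4]='a'->'c', delta=(3-1)*11^0 mod 509 = 2, hash=133+2 mod 509 = 135
Option B: s[3]='d'->'c', delta=(3-4)*11^1 mod 509 = 498, hash=133+498 mod 509 = 122 <-- target
Option C: s[4]='a'->'b', delta=(2-1)*11^0 mod 509 = 1, hash=133+1 mod 509 = 134
Option D: s[1]='h'->'f', delta=(6-8)*11^3 mod 509 = 392, hash=133+392 mod 509 = 16
Option E: s[3]='d'->'a', delta=(1-4)*11^1 mod 509 = 476, hash=133+476 mod 509 = 100

Answer: B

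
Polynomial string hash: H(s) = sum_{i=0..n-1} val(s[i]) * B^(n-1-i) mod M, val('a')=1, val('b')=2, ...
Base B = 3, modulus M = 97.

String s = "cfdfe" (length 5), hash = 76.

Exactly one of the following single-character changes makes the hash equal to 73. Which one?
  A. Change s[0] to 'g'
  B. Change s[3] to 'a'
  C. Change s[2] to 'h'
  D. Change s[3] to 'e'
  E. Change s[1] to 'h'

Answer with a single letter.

Option A: s[0]='c'->'g', delta=(7-3)*3^4 mod 97 = 33, hash=76+33 mod 97 = 12
Option B: s[3]='f'->'a', delta=(1-6)*3^1 mod 97 = 82, hash=76+82 mod 97 = 61
Option C: s[2]='d'->'h', delta=(8-4)*3^2 mod 97 = 36, hash=76+36 mod 97 = 15
Option D: s[3]='f'->'e', delta=(5-6)*3^1 mod 97 = 94, hash=76+94 mod 97 = 73 <-- target
Option E: s[1]='f'->'h', delta=(8-6)*3^3 mod 97 = 54, hash=76+54 mod 97 = 33

Answer: D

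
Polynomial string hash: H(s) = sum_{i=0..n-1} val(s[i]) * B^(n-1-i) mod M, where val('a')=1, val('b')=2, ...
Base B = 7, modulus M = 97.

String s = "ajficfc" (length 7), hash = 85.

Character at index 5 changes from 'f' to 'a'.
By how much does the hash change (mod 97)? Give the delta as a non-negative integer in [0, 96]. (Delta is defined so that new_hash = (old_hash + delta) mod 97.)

Answer: 62

Derivation:
Delta formula: (val(new) - val(old)) * B^(n-1-k) mod M
  val('a') - val('f') = 1 - 6 = -5
  B^(n-1-k) = 7^1 mod 97 = 7
  Delta = -5 * 7 mod 97 = 62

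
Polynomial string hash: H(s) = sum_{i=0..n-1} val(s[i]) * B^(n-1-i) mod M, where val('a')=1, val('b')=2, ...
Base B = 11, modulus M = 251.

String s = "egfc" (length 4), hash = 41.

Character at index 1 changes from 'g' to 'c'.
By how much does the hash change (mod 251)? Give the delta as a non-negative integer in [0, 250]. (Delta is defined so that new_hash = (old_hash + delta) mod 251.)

Answer: 18

Derivation:
Delta formula: (val(new) - val(old)) * B^(n-1-k) mod M
  val('c') - val('g') = 3 - 7 = -4
  B^(n-1-k) = 11^2 mod 251 = 121
  Delta = -4 * 121 mod 251 = 18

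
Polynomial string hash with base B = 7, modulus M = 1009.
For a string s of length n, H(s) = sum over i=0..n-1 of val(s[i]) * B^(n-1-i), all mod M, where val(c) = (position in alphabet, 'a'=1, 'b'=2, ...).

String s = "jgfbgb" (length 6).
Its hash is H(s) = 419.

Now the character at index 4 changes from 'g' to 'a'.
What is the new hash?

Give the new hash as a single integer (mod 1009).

Answer: 377

Derivation:
val('g') = 7, val('a') = 1
Position k = 4, exponent = n-1-k = 1
B^1 mod M = 7^1 mod 1009 = 7
Delta = (1 - 7) * 7 mod 1009 = 967
New hash = (419 + 967) mod 1009 = 377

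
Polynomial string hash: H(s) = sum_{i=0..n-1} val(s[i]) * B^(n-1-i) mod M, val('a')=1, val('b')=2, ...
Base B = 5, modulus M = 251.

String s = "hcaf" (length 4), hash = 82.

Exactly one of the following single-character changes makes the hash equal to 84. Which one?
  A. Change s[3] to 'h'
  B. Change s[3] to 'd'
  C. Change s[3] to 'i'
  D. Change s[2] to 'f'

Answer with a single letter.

Answer: A

Derivation:
Option A: s[3]='f'->'h', delta=(8-6)*5^0 mod 251 = 2, hash=82+2 mod 251 = 84 <-- target
Option B: s[3]='f'->'d', delta=(4-6)*5^0 mod 251 = 249, hash=82+249 mod 251 = 80
Option C: s[3]='f'->'i', delta=(9-6)*5^0 mod 251 = 3, hash=82+3 mod 251 = 85
Option D: s[2]='a'->'f', delta=(6-1)*5^1 mod 251 = 25, hash=82+25 mod 251 = 107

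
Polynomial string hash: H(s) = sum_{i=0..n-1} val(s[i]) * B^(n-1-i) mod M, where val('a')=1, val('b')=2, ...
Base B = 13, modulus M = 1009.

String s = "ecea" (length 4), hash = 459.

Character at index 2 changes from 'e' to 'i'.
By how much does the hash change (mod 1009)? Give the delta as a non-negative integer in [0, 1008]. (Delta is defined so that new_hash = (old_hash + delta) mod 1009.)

Delta formula: (val(new) - val(old)) * B^(n-1-k) mod M
  val('i') - val('e') = 9 - 5 = 4
  B^(n-1-k) = 13^1 mod 1009 = 13
  Delta = 4 * 13 mod 1009 = 52

Answer: 52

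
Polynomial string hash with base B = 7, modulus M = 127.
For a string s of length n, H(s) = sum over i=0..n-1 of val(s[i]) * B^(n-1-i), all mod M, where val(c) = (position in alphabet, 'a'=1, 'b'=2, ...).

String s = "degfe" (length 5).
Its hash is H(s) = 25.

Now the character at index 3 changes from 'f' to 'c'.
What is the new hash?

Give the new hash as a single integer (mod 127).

val('f') = 6, val('c') = 3
Position k = 3, exponent = n-1-k = 1
B^1 mod M = 7^1 mod 127 = 7
Delta = (3 - 6) * 7 mod 127 = 106
New hash = (25 + 106) mod 127 = 4

Answer: 4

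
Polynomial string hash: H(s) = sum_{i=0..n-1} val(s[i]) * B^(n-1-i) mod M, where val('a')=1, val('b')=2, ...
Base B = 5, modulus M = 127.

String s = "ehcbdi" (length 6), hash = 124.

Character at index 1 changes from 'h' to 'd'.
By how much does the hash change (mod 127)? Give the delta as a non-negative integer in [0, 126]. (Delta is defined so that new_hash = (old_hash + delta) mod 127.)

Delta formula: (val(new) - val(old)) * B^(n-1-k) mod M
  val('d') - val('h') = 4 - 8 = -4
  B^(n-1-k) = 5^4 mod 127 = 117
  Delta = -4 * 117 mod 127 = 40

Answer: 40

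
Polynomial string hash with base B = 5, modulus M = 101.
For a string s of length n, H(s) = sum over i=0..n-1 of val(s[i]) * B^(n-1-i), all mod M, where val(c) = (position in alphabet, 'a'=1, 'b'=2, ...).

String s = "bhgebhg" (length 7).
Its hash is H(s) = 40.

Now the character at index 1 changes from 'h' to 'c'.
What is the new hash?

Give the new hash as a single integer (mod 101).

Answer: 70

Derivation:
val('h') = 8, val('c') = 3
Position k = 1, exponent = n-1-k = 5
B^5 mod M = 5^5 mod 101 = 95
Delta = (3 - 8) * 95 mod 101 = 30
New hash = (40 + 30) mod 101 = 70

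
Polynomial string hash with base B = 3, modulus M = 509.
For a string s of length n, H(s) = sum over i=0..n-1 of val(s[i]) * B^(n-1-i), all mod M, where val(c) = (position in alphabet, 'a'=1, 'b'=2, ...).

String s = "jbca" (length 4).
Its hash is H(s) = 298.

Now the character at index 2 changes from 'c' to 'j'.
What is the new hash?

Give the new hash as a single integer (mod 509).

Answer: 319

Derivation:
val('c') = 3, val('j') = 10
Position k = 2, exponent = n-1-k = 1
B^1 mod M = 3^1 mod 509 = 3
Delta = (10 - 3) * 3 mod 509 = 21
New hash = (298 + 21) mod 509 = 319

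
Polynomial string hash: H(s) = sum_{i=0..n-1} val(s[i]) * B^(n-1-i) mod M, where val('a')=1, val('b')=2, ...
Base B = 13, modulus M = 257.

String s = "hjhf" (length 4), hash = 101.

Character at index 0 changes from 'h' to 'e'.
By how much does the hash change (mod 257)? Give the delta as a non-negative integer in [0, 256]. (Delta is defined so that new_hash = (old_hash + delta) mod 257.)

Answer: 91

Derivation:
Delta formula: (val(new) - val(old)) * B^(n-1-k) mod M
  val('e') - val('h') = 5 - 8 = -3
  B^(n-1-k) = 13^3 mod 257 = 141
  Delta = -3 * 141 mod 257 = 91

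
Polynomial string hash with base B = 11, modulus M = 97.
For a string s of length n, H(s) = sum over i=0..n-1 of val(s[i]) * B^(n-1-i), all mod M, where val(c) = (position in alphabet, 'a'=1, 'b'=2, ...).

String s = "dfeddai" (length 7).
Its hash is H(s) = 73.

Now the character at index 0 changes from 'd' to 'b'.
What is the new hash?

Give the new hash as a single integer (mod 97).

Answer: 70

Derivation:
val('d') = 4, val('b') = 2
Position k = 0, exponent = n-1-k = 6
B^6 mod M = 11^6 mod 97 = 50
Delta = (2 - 4) * 50 mod 97 = 94
New hash = (73 + 94) mod 97 = 70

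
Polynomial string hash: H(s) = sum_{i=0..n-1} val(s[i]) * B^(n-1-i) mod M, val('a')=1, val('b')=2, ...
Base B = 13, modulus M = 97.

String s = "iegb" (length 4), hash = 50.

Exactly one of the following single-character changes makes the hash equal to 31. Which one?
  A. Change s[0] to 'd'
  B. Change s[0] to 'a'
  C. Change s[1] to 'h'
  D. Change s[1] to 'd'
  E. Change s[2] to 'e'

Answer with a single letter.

Answer: B

Derivation:
Option A: s[0]='i'->'d', delta=(4-9)*13^3 mod 97 = 73, hash=50+73 mod 97 = 26
Option B: s[0]='i'->'a', delta=(1-9)*13^3 mod 97 = 78, hash=50+78 mod 97 = 31 <-- target
Option C: s[1]='e'->'h', delta=(8-5)*13^2 mod 97 = 22, hash=50+22 mod 97 = 72
Option D: s[1]='e'->'d', delta=(4-5)*13^2 mod 97 = 25, hash=50+25 mod 97 = 75
Option E: s[2]='g'->'e', delta=(5-7)*13^1 mod 97 = 71, hash=50+71 mod 97 = 24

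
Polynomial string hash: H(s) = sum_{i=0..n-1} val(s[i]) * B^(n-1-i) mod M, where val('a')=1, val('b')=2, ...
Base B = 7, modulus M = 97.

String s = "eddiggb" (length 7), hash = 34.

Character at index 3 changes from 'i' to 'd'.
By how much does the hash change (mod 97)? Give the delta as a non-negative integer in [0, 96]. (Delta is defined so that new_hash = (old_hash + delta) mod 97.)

Answer: 31

Derivation:
Delta formula: (val(new) - val(old)) * B^(n-1-k) mod M
  val('d') - val('i') = 4 - 9 = -5
  B^(n-1-k) = 7^3 mod 97 = 52
  Delta = -5 * 52 mod 97 = 31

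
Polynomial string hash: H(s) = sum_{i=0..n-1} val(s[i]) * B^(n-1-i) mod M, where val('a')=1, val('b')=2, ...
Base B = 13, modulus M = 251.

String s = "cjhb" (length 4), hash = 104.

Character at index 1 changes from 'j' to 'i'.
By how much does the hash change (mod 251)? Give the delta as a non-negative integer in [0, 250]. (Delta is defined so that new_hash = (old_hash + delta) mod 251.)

Delta formula: (val(new) - val(old)) * B^(n-1-k) mod M
  val('i') - val('j') = 9 - 10 = -1
  B^(n-1-k) = 13^2 mod 251 = 169
  Delta = -1 * 169 mod 251 = 82

Answer: 82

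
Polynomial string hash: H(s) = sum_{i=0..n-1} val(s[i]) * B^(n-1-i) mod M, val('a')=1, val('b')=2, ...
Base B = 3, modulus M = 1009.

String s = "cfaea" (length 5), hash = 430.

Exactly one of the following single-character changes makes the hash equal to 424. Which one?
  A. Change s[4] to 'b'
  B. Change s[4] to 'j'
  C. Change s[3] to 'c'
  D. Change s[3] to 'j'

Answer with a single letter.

Answer: C

Derivation:
Option A: s[4]='a'->'b', delta=(2-1)*3^0 mod 1009 = 1, hash=430+1 mod 1009 = 431
Option B: s[4]='a'->'j', delta=(10-1)*3^0 mod 1009 = 9, hash=430+9 mod 1009 = 439
Option C: s[3]='e'->'c', delta=(3-5)*3^1 mod 1009 = 1003, hash=430+1003 mod 1009 = 424 <-- target
Option D: s[3]='e'->'j', delta=(10-5)*3^1 mod 1009 = 15, hash=430+15 mod 1009 = 445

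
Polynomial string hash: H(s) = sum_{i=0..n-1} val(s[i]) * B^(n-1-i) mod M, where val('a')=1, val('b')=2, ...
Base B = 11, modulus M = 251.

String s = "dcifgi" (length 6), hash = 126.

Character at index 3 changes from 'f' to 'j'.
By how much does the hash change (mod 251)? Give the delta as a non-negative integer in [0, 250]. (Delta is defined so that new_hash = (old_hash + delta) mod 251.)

Delta formula: (val(new) - val(old)) * B^(n-1-k) mod M
  val('j') - val('f') = 10 - 6 = 4
  B^(n-1-k) = 11^2 mod 251 = 121
  Delta = 4 * 121 mod 251 = 233

Answer: 233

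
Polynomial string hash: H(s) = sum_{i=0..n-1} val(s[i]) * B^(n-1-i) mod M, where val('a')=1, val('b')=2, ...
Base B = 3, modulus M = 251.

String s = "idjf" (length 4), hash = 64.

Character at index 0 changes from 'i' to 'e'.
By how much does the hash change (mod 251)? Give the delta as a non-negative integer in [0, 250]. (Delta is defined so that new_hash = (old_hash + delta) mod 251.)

Answer: 143

Derivation:
Delta formula: (val(new) - val(old)) * B^(n-1-k) mod M
  val('e') - val('i') = 5 - 9 = -4
  B^(n-1-k) = 3^3 mod 251 = 27
  Delta = -4 * 27 mod 251 = 143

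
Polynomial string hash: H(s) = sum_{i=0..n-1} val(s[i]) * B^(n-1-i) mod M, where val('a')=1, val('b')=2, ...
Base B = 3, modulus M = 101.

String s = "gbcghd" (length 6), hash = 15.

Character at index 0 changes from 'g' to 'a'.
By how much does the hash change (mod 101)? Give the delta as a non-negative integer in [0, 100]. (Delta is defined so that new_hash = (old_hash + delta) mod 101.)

Answer: 57

Derivation:
Delta formula: (val(new) - val(old)) * B^(n-1-k) mod M
  val('a') - val('g') = 1 - 7 = -6
  B^(n-1-k) = 3^5 mod 101 = 41
  Delta = -6 * 41 mod 101 = 57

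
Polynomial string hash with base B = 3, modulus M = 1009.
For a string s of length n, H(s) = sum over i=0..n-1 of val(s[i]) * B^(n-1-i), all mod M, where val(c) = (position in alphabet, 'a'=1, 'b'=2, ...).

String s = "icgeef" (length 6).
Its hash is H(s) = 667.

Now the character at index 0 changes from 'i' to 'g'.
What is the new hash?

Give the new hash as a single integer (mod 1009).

val('i') = 9, val('g') = 7
Position k = 0, exponent = n-1-k = 5
B^5 mod M = 3^5 mod 1009 = 243
Delta = (7 - 9) * 243 mod 1009 = 523
New hash = (667 + 523) mod 1009 = 181

Answer: 181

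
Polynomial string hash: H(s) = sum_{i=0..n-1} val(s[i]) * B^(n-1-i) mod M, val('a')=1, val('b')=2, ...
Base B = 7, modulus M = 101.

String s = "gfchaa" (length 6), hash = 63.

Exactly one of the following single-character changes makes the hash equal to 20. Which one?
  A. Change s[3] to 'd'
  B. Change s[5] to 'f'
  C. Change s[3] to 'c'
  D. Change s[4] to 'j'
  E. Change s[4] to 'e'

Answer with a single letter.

Answer: C

Derivation:
Option A: s[3]='h'->'d', delta=(4-8)*7^2 mod 101 = 6, hash=63+6 mod 101 = 69
Option B: s[5]='a'->'f', delta=(6-1)*7^0 mod 101 = 5, hash=63+5 mod 101 = 68
Option C: s[3]='h'->'c', delta=(3-8)*7^2 mod 101 = 58, hash=63+58 mod 101 = 20 <-- target
Option D: s[4]='a'->'j', delta=(10-1)*7^1 mod 101 = 63, hash=63+63 mod 101 = 25
Option E: s[4]='a'->'e', delta=(5-1)*7^1 mod 101 = 28, hash=63+28 mod 101 = 91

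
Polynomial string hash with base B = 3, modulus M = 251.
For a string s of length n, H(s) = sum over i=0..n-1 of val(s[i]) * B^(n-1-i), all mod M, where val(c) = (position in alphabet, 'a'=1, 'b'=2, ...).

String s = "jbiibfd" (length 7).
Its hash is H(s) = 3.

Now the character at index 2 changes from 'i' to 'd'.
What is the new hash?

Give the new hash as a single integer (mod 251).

val('i') = 9, val('d') = 4
Position k = 2, exponent = n-1-k = 4
B^4 mod M = 3^4 mod 251 = 81
Delta = (4 - 9) * 81 mod 251 = 97
New hash = (3 + 97) mod 251 = 100

Answer: 100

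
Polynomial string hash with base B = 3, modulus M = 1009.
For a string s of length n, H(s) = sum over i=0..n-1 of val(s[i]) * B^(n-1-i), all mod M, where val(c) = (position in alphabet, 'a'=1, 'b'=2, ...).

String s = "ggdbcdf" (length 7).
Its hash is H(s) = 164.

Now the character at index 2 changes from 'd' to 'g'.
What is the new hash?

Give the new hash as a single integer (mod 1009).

Answer: 407

Derivation:
val('d') = 4, val('g') = 7
Position k = 2, exponent = n-1-k = 4
B^4 mod M = 3^4 mod 1009 = 81
Delta = (7 - 4) * 81 mod 1009 = 243
New hash = (164 + 243) mod 1009 = 407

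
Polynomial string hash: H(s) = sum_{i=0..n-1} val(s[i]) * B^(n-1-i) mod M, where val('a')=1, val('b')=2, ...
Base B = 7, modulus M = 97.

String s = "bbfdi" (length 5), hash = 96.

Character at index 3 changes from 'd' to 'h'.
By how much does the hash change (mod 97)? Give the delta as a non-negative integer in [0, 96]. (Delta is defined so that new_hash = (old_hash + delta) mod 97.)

Delta formula: (val(new) - val(old)) * B^(n-1-k) mod M
  val('h') - val('d') = 8 - 4 = 4
  B^(n-1-k) = 7^1 mod 97 = 7
  Delta = 4 * 7 mod 97 = 28

Answer: 28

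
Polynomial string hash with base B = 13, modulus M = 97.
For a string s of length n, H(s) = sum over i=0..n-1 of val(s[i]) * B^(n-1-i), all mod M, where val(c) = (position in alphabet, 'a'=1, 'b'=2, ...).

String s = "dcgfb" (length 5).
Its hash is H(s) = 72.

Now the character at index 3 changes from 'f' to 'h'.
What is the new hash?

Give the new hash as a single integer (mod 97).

val('f') = 6, val('h') = 8
Position k = 3, exponent = n-1-k = 1
B^1 mod M = 13^1 mod 97 = 13
Delta = (8 - 6) * 13 mod 97 = 26
New hash = (72 + 26) mod 97 = 1

Answer: 1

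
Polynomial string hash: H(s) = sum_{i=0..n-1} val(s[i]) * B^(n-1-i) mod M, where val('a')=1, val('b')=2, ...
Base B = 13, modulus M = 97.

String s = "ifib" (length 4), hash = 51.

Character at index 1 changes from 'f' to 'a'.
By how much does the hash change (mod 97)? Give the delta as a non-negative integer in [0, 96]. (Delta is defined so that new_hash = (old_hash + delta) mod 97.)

Answer: 28

Derivation:
Delta formula: (val(new) - val(old)) * B^(n-1-k) mod M
  val('a') - val('f') = 1 - 6 = -5
  B^(n-1-k) = 13^2 mod 97 = 72
  Delta = -5 * 72 mod 97 = 28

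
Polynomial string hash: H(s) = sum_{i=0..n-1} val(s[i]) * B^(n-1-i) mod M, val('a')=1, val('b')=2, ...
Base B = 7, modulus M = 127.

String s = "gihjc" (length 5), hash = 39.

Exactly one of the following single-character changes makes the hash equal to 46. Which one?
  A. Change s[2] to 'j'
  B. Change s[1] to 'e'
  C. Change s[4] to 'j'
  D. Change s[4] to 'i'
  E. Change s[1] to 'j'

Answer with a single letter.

Answer: C

Derivation:
Option A: s[2]='h'->'j', delta=(10-8)*7^2 mod 127 = 98, hash=39+98 mod 127 = 10
Option B: s[1]='i'->'e', delta=(5-9)*7^3 mod 127 = 25, hash=39+25 mod 127 = 64
Option C: s[4]='c'->'j', delta=(10-3)*7^0 mod 127 = 7, hash=39+7 mod 127 = 46 <-- target
Option D: s[4]='c'->'i', delta=(9-3)*7^0 mod 127 = 6, hash=39+6 mod 127 = 45
Option E: s[1]='i'->'j', delta=(10-9)*7^3 mod 127 = 89, hash=39+89 mod 127 = 1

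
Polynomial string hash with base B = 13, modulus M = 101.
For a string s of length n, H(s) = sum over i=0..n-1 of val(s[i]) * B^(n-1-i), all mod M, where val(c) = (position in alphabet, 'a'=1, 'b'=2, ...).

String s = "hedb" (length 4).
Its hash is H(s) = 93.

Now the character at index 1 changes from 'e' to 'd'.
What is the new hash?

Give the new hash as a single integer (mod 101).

Answer: 25

Derivation:
val('e') = 5, val('d') = 4
Position k = 1, exponent = n-1-k = 2
B^2 mod M = 13^2 mod 101 = 68
Delta = (4 - 5) * 68 mod 101 = 33
New hash = (93 + 33) mod 101 = 25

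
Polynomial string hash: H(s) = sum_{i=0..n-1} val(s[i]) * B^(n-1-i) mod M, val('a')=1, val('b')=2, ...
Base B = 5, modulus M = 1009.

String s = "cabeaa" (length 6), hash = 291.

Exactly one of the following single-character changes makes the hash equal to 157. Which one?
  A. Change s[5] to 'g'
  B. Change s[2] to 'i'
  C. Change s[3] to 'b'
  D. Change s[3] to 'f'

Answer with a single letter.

Option A: s[5]='a'->'g', delta=(7-1)*5^0 mod 1009 = 6, hash=291+6 mod 1009 = 297
Option B: s[2]='b'->'i', delta=(9-2)*5^3 mod 1009 = 875, hash=291+875 mod 1009 = 157 <-- target
Option C: s[3]='e'->'b', delta=(2-5)*5^2 mod 1009 = 934, hash=291+934 mod 1009 = 216
Option D: s[3]='e'->'f', delta=(6-5)*5^2 mod 1009 = 25, hash=291+25 mod 1009 = 316

Answer: B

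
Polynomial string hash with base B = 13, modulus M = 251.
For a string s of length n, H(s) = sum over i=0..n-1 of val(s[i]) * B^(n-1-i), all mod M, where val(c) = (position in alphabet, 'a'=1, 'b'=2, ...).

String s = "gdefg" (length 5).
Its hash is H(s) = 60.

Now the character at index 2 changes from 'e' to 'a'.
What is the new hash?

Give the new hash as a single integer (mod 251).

Answer: 137

Derivation:
val('e') = 5, val('a') = 1
Position k = 2, exponent = n-1-k = 2
B^2 mod M = 13^2 mod 251 = 169
Delta = (1 - 5) * 169 mod 251 = 77
New hash = (60 + 77) mod 251 = 137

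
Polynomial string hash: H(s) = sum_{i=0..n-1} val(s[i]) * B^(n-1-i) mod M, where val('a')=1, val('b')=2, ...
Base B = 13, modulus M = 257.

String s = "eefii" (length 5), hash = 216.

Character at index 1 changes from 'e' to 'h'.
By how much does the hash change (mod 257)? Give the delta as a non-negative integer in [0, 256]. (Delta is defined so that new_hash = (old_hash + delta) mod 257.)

Delta formula: (val(new) - val(old)) * B^(n-1-k) mod M
  val('h') - val('e') = 8 - 5 = 3
  B^(n-1-k) = 13^3 mod 257 = 141
  Delta = 3 * 141 mod 257 = 166

Answer: 166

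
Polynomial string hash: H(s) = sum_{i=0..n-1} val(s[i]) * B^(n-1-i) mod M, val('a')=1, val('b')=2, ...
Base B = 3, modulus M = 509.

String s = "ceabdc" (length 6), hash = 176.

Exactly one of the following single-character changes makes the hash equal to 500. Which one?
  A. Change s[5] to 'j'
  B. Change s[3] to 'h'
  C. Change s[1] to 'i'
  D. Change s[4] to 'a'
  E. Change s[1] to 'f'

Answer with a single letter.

Answer: C

Derivation:
Option A: s[5]='c'->'j', delta=(10-3)*3^0 mod 509 = 7, hash=176+7 mod 509 = 183
Option B: s[3]='b'->'h', delta=(8-2)*3^2 mod 509 = 54, hash=176+54 mod 509 = 230
Option C: s[1]='e'->'i', delta=(9-5)*3^4 mod 509 = 324, hash=176+324 mod 509 = 500 <-- target
Option D: s[4]='d'->'a', delta=(1-4)*3^1 mod 509 = 500, hash=176+500 mod 509 = 167
Option E: s[1]='e'->'f', delta=(6-5)*3^4 mod 509 = 81, hash=176+81 mod 509 = 257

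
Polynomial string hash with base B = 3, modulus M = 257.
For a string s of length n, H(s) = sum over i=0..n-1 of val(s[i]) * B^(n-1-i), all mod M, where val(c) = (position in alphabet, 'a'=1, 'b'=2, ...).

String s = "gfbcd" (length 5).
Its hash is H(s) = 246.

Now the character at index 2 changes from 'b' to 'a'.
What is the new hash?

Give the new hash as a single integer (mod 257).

val('b') = 2, val('a') = 1
Position k = 2, exponent = n-1-k = 2
B^2 mod M = 3^2 mod 257 = 9
Delta = (1 - 2) * 9 mod 257 = 248
New hash = (246 + 248) mod 257 = 237

Answer: 237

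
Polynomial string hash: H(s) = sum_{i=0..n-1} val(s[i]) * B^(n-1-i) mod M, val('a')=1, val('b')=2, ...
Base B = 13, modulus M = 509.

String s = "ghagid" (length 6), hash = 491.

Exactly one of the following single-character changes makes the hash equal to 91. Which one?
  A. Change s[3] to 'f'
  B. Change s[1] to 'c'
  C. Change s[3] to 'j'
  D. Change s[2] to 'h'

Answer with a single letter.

Option A: s[3]='g'->'f', delta=(6-7)*13^2 mod 509 = 340, hash=491+340 mod 509 = 322
Option B: s[1]='h'->'c', delta=(3-8)*13^4 mod 509 = 224, hash=491+224 mod 509 = 206
Option C: s[3]='g'->'j', delta=(10-7)*13^2 mod 509 = 507, hash=491+507 mod 509 = 489
Option D: s[2]='a'->'h', delta=(8-1)*13^3 mod 509 = 109, hash=491+109 mod 509 = 91 <-- target

Answer: D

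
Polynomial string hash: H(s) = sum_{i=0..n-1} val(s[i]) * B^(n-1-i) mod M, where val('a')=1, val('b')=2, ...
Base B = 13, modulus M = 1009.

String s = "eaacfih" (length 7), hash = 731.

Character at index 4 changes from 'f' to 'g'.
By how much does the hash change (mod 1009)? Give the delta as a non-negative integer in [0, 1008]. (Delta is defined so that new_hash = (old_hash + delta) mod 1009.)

Answer: 169

Derivation:
Delta formula: (val(new) - val(old)) * B^(n-1-k) mod M
  val('g') - val('f') = 7 - 6 = 1
  B^(n-1-k) = 13^2 mod 1009 = 169
  Delta = 1 * 169 mod 1009 = 169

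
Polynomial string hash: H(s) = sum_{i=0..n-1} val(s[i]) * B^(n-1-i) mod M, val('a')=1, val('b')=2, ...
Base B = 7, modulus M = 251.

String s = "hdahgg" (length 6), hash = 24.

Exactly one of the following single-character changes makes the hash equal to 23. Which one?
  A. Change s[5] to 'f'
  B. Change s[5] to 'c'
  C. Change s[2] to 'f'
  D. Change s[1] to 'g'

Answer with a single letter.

Answer: A

Derivation:
Option A: s[5]='g'->'f', delta=(6-7)*7^0 mod 251 = 250, hash=24+250 mod 251 = 23 <-- target
Option B: s[5]='g'->'c', delta=(3-7)*7^0 mod 251 = 247, hash=24+247 mod 251 = 20
Option C: s[2]='a'->'f', delta=(6-1)*7^3 mod 251 = 209, hash=24+209 mod 251 = 233
Option D: s[1]='d'->'g', delta=(7-4)*7^4 mod 251 = 175, hash=24+175 mod 251 = 199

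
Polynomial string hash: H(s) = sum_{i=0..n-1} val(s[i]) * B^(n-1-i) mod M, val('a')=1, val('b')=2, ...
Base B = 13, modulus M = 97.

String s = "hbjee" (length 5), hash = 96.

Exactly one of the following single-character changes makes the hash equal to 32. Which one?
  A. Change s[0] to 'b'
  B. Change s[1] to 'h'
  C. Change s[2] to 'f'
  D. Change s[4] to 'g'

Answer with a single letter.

Answer: A

Derivation:
Option A: s[0]='h'->'b', delta=(2-8)*13^4 mod 97 = 33, hash=96+33 mod 97 = 32 <-- target
Option B: s[1]='b'->'h', delta=(8-2)*13^3 mod 97 = 87, hash=96+87 mod 97 = 86
Option C: s[2]='j'->'f', delta=(6-10)*13^2 mod 97 = 3, hash=96+3 mod 97 = 2
Option D: s[4]='e'->'g', delta=(7-5)*13^0 mod 97 = 2, hash=96+2 mod 97 = 1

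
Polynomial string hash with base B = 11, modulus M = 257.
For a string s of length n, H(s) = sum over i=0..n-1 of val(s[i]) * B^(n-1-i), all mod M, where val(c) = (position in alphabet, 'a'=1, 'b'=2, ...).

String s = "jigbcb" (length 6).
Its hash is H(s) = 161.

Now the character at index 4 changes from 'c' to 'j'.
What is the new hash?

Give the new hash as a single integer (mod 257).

Answer: 238

Derivation:
val('c') = 3, val('j') = 10
Position k = 4, exponent = n-1-k = 1
B^1 mod M = 11^1 mod 257 = 11
Delta = (10 - 3) * 11 mod 257 = 77
New hash = (161 + 77) mod 257 = 238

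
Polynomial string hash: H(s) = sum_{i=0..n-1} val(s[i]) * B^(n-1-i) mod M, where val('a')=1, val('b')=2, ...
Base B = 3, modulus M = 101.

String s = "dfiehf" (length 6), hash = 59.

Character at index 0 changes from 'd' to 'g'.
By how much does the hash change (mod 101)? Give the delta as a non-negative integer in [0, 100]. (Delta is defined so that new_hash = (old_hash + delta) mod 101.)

Answer: 22

Derivation:
Delta formula: (val(new) - val(old)) * B^(n-1-k) mod M
  val('g') - val('d') = 7 - 4 = 3
  B^(n-1-k) = 3^5 mod 101 = 41
  Delta = 3 * 41 mod 101 = 22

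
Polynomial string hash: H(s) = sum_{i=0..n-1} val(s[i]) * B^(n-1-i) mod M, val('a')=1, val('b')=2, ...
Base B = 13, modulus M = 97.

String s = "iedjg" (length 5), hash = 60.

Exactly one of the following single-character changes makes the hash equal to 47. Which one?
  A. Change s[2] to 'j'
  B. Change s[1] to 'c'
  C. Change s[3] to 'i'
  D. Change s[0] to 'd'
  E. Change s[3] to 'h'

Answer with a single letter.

Option A: s[2]='d'->'j', delta=(10-4)*13^2 mod 97 = 44, hash=60+44 mod 97 = 7
Option B: s[1]='e'->'c', delta=(3-5)*13^3 mod 97 = 68, hash=60+68 mod 97 = 31
Option C: s[3]='j'->'i', delta=(9-10)*13^1 mod 97 = 84, hash=60+84 mod 97 = 47 <-- target
Option D: s[0]='i'->'d', delta=(4-9)*13^4 mod 97 = 76, hash=60+76 mod 97 = 39
Option E: s[3]='j'->'h', delta=(8-10)*13^1 mod 97 = 71, hash=60+71 mod 97 = 34

Answer: C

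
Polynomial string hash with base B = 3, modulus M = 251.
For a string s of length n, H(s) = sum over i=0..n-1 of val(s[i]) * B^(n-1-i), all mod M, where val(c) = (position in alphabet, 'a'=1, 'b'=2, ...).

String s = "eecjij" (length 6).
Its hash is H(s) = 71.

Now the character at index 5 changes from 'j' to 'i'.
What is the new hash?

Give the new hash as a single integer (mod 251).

Answer: 70

Derivation:
val('j') = 10, val('i') = 9
Position k = 5, exponent = n-1-k = 0
B^0 mod M = 3^0 mod 251 = 1
Delta = (9 - 10) * 1 mod 251 = 250
New hash = (71 + 250) mod 251 = 70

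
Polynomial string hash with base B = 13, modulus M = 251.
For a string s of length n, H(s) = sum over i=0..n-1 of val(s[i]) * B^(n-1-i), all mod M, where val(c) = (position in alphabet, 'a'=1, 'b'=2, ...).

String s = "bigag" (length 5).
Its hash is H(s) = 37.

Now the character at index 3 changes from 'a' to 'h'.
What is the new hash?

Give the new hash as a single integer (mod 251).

val('a') = 1, val('h') = 8
Position k = 3, exponent = n-1-k = 1
B^1 mod M = 13^1 mod 251 = 13
Delta = (8 - 1) * 13 mod 251 = 91
New hash = (37 + 91) mod 251 = 128

Answer: 128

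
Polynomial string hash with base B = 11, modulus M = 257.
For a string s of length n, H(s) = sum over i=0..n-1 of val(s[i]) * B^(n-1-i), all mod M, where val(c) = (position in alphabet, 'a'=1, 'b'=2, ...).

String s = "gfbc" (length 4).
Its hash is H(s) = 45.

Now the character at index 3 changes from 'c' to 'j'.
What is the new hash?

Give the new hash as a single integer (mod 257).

val('c') = 3, val('j') = 10
Position k = 3, exponent = n-1-k = 0
B^0 mod M = 11^0 mod 257 = 1
Delta = (10 - 3) * 1 mod 257 = 7
New hash = (45 + 7) mod 257 = 52

Answer: 52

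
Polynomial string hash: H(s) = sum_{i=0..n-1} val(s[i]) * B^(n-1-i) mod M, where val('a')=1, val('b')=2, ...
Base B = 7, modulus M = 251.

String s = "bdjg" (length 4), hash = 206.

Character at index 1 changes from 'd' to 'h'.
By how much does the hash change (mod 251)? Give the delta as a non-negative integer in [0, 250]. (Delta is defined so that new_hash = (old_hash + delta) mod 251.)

Delta formula: (val(new) - val(old)) * B^(n-1-k) mod M
  val('h') - val('d') = 8 - 4 = 4
  B^(n-1-k) = 7^2 mod 251 = 49
  Delta = 4 * 49 mod 251 = 196

Answer: 196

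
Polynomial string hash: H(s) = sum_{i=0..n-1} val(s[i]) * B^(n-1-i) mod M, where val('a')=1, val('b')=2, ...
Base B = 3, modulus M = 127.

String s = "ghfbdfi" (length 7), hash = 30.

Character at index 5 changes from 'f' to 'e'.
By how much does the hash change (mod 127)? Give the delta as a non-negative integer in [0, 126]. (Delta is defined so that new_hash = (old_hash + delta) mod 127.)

Delta formula: (val(new) - val(old)) * B^(n-1-k) mod M
  val('e') - val('f') = 5 - 6 = -1
  B^(n-1-k) = 3^1 mod 127 = 3
  Delta = -1 * 3 mod 127 = 124

Answer: 124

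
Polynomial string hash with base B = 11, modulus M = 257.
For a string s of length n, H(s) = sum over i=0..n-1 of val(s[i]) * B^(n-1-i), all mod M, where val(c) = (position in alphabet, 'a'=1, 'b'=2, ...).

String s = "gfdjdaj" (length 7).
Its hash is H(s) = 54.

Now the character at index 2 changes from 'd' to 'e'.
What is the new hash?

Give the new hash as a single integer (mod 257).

val('d') = 4, val('e') = 5
Position k = 2, exponent = n-1-k = 4
B^4 mod M = 11^4 mod 257 = 249
Delta = (5 - 4) * 249 mod 257 = 249
New hash = (54 + 249) mod 257 = 46

Answer: 46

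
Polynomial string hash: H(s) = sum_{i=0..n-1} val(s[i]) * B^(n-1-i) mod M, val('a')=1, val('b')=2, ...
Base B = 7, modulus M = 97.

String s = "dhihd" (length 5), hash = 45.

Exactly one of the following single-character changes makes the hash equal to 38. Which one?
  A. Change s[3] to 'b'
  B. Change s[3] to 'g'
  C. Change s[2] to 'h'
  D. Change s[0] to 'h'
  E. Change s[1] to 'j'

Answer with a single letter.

Option A: s[3]='h'->'b', delta=(2-8)*7^1 mod 97 = 55, hash=45+55 mod 97 = 3
Option B: s[3]='h'->'g', delta=(7-8)*7^1 mod 97 = 90, hash=45+90 mod 97 = 38 <-- target
Option C: s[2]='i'->'h', delta=(8-9)*7^2 mod 97 = 48, hash=45+48 mod 97 = 93
Option D: s[0]='d'->'h', delta=(8-4)*7^4 mod 97 = 1, hash=45+1 mod 97 = 46
Option E: s[1]='h'->'j', delta=(10-8)*7^3 mod 97 = 7, hash=45+7 mod 97 = 52

Answer: B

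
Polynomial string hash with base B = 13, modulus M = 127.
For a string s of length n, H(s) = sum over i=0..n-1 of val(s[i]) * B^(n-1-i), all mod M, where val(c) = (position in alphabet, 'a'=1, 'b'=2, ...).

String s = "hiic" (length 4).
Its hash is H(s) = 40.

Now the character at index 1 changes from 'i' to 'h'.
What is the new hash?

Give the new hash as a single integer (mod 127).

val('i') = 9, val('h') = 8
Position k = 1, exponent = n-1-k = 2
B^2 mod M = 13^2 mod 127 = 42
Delta = (8 - 9) * 42 mod 127 = 85
New hash = (40 + 85) mod 127 = 125

Answer: 125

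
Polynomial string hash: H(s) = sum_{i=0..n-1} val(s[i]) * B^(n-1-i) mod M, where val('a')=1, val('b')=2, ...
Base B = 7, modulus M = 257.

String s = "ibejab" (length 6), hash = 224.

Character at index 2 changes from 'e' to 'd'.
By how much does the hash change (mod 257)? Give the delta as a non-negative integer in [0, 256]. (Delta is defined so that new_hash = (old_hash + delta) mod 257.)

Delta formula: (val(new) - val(old)) * B^(n-1-k) mod M
  val('d') - val('e') = 4 - 5 = -1
  B^(n-1-k) = 7^3 mod 257 = 86
  Delta = -1 * 86 mod 257 = 171

Answer: 171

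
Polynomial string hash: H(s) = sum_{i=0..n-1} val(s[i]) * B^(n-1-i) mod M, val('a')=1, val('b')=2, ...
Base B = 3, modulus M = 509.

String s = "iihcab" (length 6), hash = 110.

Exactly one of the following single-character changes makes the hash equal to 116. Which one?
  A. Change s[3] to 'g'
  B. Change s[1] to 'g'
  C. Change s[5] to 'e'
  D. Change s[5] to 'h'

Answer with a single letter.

Option A: s[3]='c'->'g', delta=(7-3)*3^2 mod 509 = 36, hash=110+36 mod 509 = 146
Option B: s[1]='i'->'g', delta=(7-9)*3^4 mod 509 = 347, hash=110+347 mod 509 = 457
Option C: s[5]='b'->'e', delta=(5-2)*3^0 mod 509 = 3, hash=110+3 mod 509 = 113
Option D: s[5]='b'->'h', delta=(8-2)*3^0 mod 509 = 6, hash=110+6 mod 509 = 116 <-- target

Answer: D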